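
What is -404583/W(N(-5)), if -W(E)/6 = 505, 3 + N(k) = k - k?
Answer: 134861/1010 ≈ 133.53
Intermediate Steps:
N(k) = -3 (N(k) = -3 + (k - k) = -3 + 0 = -3)
W(E) = -3030 (W(E) = -6*505 = -3030)
-404583/W(N(-5)) = -404583/(-3030) = -404583*(-1/3030) = 134861/1010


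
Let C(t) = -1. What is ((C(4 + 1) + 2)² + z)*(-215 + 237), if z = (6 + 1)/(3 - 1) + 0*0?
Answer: 99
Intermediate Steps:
z = 7/2 (z = 7/2 + 0 = 7/2 ≈ 3.5000)
((C(4 + 1) + 2)² + z)*(-215 + 237) = ((-1 + 2)² + 7/2)*(-215 + 237) = (1² + 7/2)*22 = (1 + 7/2)*22 = (9/2)*22 = 99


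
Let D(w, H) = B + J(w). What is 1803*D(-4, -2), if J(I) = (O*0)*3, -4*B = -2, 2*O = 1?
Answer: 1803/2 ≈ 901.50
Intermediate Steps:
O = 1/2 (O = (1/2)*1 = 1/2 ≈ 0.50000)
B = 1/2 (B = -1/4*(-2) = 1/2 ≈ 0.50000)
J(I) = 0 (J(I) = ((1/2)*0)*3 = 0*3 = 0)
D(w, H) = 1/2 (D(w, H) = 1/2 + 0 = 1/2)
1803*D(-4, -2) = 1803*(1/2) = 1803/2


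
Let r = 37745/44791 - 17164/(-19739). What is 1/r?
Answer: 884129549/1513841279 ≈ 0.58403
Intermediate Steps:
r = 1513841279/884129549 (r = 37745*(1/44791) - 17164*(-1/19739) = 37745/44791 + 17164/19739 = 1513841279/884129549 ≈ 1.7122)
1/r = 1/(1513841279/884129549) = 884129549/1513841279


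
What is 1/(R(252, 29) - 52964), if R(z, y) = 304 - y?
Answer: -1/52689 ≈ -1.8979e-5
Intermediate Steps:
1/(R(252, 29) - 52964) = 1/((304 - 1*29) - 52964) = 1/((304 - 29) - 52964) = 1/(275 - 52964) = 1/(-52689) = -1/52689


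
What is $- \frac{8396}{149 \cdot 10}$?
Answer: $- \frac{4198}{745} \approx -5.6349$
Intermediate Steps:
$- \frac{8396}{149 \cdot 10} = - \frac{8396}{1490} = \left(-8396\right) \frac{1}{1490} = - \frac{4198}{745}$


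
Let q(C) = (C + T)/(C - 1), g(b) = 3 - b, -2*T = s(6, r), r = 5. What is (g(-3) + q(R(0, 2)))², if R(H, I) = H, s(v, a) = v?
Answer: 81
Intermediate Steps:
T = -3 (T = -½*6 = -3)
q(C) = (-3 + C)/(-1 + C) (q(C) = (C - 3)/(C - 1) = (-3 + C)/(-1 + C))
(g(-3) + q(R(0, 2)))² = ((3 - 1*(-3)) + (-3 + 0)/(-1 + 0))² = ((3 + 3) - 3/(-1))² = (6 - 1*(-3))² = (6 + 3)² = 9² = 81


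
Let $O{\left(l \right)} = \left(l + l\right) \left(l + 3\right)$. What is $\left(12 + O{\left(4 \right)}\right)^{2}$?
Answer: $4624$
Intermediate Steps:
$O{\left(l \right)} = 2 l \left(3 + l\right)$
$\left(12 + O{\left(4 \right)}\right)^{2} = \left(12 + 2 \cdot 4 \left(3 + 4\right)\right)^{2} = \left(12 + 2 \cdot 4 \cdot 7\right)^{2} = \left(12 + 56\right)^{2} = 68^{2} = 4624$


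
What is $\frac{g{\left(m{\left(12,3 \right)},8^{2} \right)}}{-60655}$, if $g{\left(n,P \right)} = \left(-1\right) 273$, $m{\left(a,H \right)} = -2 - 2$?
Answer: $\frac{39}{8665} \approx 0.0045009$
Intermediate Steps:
$m{\left(a,H \right)} = -4$
$g{\left(n,P \right)} = -273$
$\frac{g{\left(m{\left(12,3 \right)},8^{2} \right)}}{-60655} = - \frac{273}{-60655} = \left(-273\right) \left(- \frac{1}{60655}\right) = \frac{39}{8665}$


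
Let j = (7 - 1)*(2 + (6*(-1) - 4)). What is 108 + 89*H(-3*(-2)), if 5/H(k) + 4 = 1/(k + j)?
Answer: -438/169 ≈ -2.5917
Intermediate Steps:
j = -48 (j = 6*(2 + (-6 - 4)) = 6*(2 - 10) = 6*(-8) = -48)
H(k) = 5/(-4 + 1/(-48 + k)) (H(k) = 5/(-4 + 1/(k - 48)) = 5/(-4 + 1/(-48 + k)))
108 + 89*H(-3*(-2)) = 108 + 89*(5*(48 - (-3)*(-2))/(-193 + 4*(-3*(-2)))) = 108 + 89*(5*(48 - 1*6)/(-193 + 4*6)) = 108 + 89*(5*(48 - 6)/(-193 + 24)) = 108 + 89*(5*42/(-169)) = 108 + 89*(5*(-1/169)*42) = 108 + 89*(-210/169) = 108 - 18690/169 = -438/169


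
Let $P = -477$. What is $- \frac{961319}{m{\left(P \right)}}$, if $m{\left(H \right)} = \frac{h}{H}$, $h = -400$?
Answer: $- \frac{458549163}{400} \approx -1.1464 \cdot 10^{6}$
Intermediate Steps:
$m{\left(H \right)} = - \frac{400}{H}$
$- \frac{961319}{m{\left(P \right)}} = - \frac{961319}{\left(-400\right) \frac{1}{-477}} = - \frac{961319}{\left(-400\right) \left(- \frac{1}{477}\right)} = - \frac{961319}{\frac{400}{477}} = \left(-961319\right) \frac{477}{400} = - \frac{458549163}{400}$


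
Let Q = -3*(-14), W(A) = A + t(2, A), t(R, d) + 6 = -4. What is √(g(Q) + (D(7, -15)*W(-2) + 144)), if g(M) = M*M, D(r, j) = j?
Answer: 6*√58 ≈ 45.695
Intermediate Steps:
t(R, d) = -10 (t(R, d) = -6 - 4 = -10)
W(A) = -10 + A (W(A) = A - 10 = -10 + A)
Q = 42
g(M) = M²
√(g(Q) + (D(7, -15)*W(-2) + 144)) = √(42² + (-15*(-10 - 2) + 144)) = √(1764 + (-15*(-12) + 144)) = √(1764 + (180 + 144)) = √(1764 + 324) = √2088 = 6*√58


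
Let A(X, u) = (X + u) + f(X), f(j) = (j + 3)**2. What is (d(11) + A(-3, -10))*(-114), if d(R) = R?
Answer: 228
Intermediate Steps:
f(j) = (3 + j)**2
A(X, u) = X + u + (3 + X)**2 (A(X, u) = (X + u) + (3 + X)**2 = X + u + (3 + X)**2)
(d(11) + A(-3, -10))*(-114) = (11 + (-3 - 10 + (3 - 3)**2))*(-114) = (11 + (-3 - 10 + 0**2))*(-114) = (11 + (-3 - 10 + 0))*(-114) = (11 - 13)*(-114) = -2*(-114) = 228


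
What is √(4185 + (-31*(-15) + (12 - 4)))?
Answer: √4658 ≈ 68.250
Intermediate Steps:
√(4185 + (-31*(-15) + (12 - 4))) = √(4185 + (465 + 8)) = √(4185 + 473) = √4658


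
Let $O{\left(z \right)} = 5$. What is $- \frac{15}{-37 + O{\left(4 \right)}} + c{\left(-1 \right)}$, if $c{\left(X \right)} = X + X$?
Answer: $- \frac{49}{32} \approx -1.5313$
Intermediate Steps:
$c{\left(X \right)} = 2 X$
$- \frac{15}{-37 + O{\left(4 \right)}} + c{\left(-1 \right)} = - \frac{15}{-37 + 5} + 2 \left(-1\right) = - \frac{15}{-32} - 2 = \left(-15\right) \left(- \frac{1}{32}\right) - 2 = \frac{15}{32} - 2 = - \frac{49}{32}$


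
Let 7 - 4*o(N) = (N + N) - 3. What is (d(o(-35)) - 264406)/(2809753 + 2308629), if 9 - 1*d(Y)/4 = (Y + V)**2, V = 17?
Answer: -134923/2559191 ≈ -0.052721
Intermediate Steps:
o(N) = 5/2 - N/2 (o(N) = 7/4 - ((N + N) - 3)/4 = 7/4 - (2*N - 3)/4 = 7/4 - (-3 + 2*N)/4 = 7/4 + (3/4 - N/2) = 5/2 - N/2)
d(Y) = 36 - 4*(17 + Y)**2 (d(Y) = 36 - 4*(Y + 17)**2 = 36 - 4*(17 + Y)**2)
(d(o(-35)) - 264406)/(2809753 + 2308629) = ((36 - 4*(17 + (5/2 - 1/2*(-35)))**2) - 264406)/(2809753 + 2308629) = ((36 - 4*(17 + (5/2 + 35/2))**2) - 264406)/5118382 = ((36 - 4*(17 + 20)**2) - 264406)*(1/5118382) = ((36 - 4*37**2) - 264406)*(1/5118382) = ((36 - 4*1369) - 264406)*(1/5118382) = ((36 - 5476) - 264406)*(1/5118382) = (-5440 - 264406)*(1/5118382) = -269846*1/5118382 = -134923/2559191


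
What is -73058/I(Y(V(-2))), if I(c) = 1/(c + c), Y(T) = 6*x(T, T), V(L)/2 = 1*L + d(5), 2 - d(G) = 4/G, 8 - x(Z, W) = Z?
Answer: -42081408/5 ≈ -8.4163e+6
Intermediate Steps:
x(Z, W) = 8 - Z
d(G) = 2 - 4/G
V(L) = 12/5 + 2*L (V(L) = 2*(1*L + (2 - 4/5)) = 2*(L + (2 - 4*1/5)) = 2*(L + (2 - 4/5)) = 2*(L + 6/5) = 2*(6/5 + L) = 12/5 + 2*L)
Y(T) = 48 - 6*T (Y(T) = 6*(8 - T) = 48 - 6*T)
I(c) = 1/(2*c)
-73058/I(Y(V(-2))) = -(7013568 - 876696*(12/5 + 2*(-2))) = -(7013568 - 876696*(12/5 - 4)) = -73058/(1/(2*(48 - 6*(-8/5)))) = -73058/(1/(2*(48 + 48/5))) = -73058/(1/(2*(288/5))) = -73058/((1/2)*(5/288)) = -73058/5/576 = -73058*576/5 = -42081408/5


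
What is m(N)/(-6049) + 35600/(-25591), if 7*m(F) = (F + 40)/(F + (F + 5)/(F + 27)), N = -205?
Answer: -5470468953967/3932383358477 ≈ -1.3911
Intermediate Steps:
m(F) = (40 + F)/(7*(F + (5 + F)/(27 + F))) (m(F) = ((F + 40)/(F + (F + 5)/(F + 27)))/7 = ((40 + F)/(F + (5 + F)/(27 + F)))/7 = (40 + F)/(7*(F + (5 + F)/(27 + F))))
m(N)/(-6049) + 35600/(-25591) = ((1080 + (-205)² + 67*(-205))/(7*(5 + (-205)² + 28*(-205))))/(-6049) + 35600/(-25591) = ((1080 + 42025 - 13735)/(7*(5 + 42025 - 5740)))*(-1/6049) + 35600*(-1/25591) = ((⅐)*29370/36290)*(-1/6049) - 35600/25591 = ((⅐)*(1/36290)*29370)*(-1/6049) - 35600/25591 = (2937/25403)*(-1/6049) - 35600/25591 = -2937/153662747 - 35600/25591 = -5470468953967/3932383358477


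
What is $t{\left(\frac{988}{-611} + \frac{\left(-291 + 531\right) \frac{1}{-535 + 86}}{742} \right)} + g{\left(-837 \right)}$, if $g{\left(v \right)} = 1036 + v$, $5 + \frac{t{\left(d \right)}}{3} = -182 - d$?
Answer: $- \frac{2796178174}{7829213} \approx -357.15$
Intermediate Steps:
$t{\left(d \right)} = -561 - 3 d$ ($t{\left(d \right)} = -15 + 3 \left(-182 - d\right) = -15 - \left(546 + 3 d\right) = -561 - 3 d$)
$t{\left(\frac{988}{-611} + \frac{\left(-291 + 531\right) \frac{1}{-535 + 86}}{742} \right)} + g{\left(-837 \right)} = \left(-561 - 3 \left(\frac{988}{-611} + \frac{\left(-291 + 531\right) \frac{1}{-535 + 86}}{742}\right)\right) + \left(1036 - 837\right) = \left(-561 - 3 \left(988 \left(- \frac{1}{611}\right) + \frac{240}{-449} \cdot \frac{1}{742}\right)\right) + 199 = \left(-561 - 3 \left(- \frac{76}{47} + 240 \left(- \frac{1}{449}\right) \frac{1}{742}\right)\right) + 199 = \left(-561 - 3 \left(- \frac{76}{47} - \frac{120}{166579}\right)\right) + 199 = \left(-561 - - \frac{37996932}{7829213}\right) + 199 = \left(-561 + \frac{37996932}{7829213}\right) + 199 = - \frac{4354191561}{7829213} + 199 = - \frac{2796178174}{7829213}$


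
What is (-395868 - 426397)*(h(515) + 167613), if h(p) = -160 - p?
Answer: -137267274570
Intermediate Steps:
(-395868 - 426397)*(h(515) + 167613) = (-395868 - 426397)*((-160 - 1*515) + 167613) = -822265*((-160 - 515) + 167613) = -822265*(-675 + 167613) = -822265*166938 = -137267274570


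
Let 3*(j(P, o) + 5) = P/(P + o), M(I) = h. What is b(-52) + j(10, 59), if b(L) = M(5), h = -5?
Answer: -2060/207 ≈ -9.9517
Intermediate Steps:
M(I) = -5
b(L) = -5
j(P, o) = -5 + P/(3*(P + o)) (j(P, o) = -5 + (P/(P + o))/3 = -5 + P/(3*(P + o)))
b(-52) + j(10, 59) = -5 + (-5*59 - 14/3*10)/(10 + 59) = -5 + (-295 - 140/3)/69 = -5 + (1/69)*(-1025/3) = -5 - 1025/207 = -2060/207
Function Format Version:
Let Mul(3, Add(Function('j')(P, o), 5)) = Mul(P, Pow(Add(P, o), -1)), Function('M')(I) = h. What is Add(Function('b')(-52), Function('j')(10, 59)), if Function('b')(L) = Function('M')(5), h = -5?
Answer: Rational(-2060, 207) ≈ -9.9517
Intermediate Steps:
Function('M')(I) = -5
Function('b')(L) = -5
Function('j')(P, o) = Add(-5, Mul(Rational(1, 3), P, Pow(Add(P, o), -1))) (Function('j')(P, o) = Add(-5, Mul(Rational(1, 3), Mul(P, Pow(Add(P, o), -1)))) = Add(-5, Mul(Rational(1, 3), P, Pow(Add(P, o), -1))))
Add(Function('b')(-52), Function('j')(10, 59)) = Add(-5, Mul(Pow(Add(10, 59), -1), Add(Mul(-5, 59), Mul(Rational(-14, 3), 10)))) = Add(-5, Mul(Pow(69, -1), Add(-295, Rational(-140, 3)))) = Add(-5, Mul(Rational(1, 69), Rational(-1025, 3))) = Add(-5, Rational(-1025, 207)) = Rational(-2060, 207)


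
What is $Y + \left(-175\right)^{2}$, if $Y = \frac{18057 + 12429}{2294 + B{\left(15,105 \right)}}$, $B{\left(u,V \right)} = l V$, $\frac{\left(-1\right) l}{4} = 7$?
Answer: $\frac{9876632}{323} \approx 30578.0$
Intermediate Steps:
$l = -28$ ($l = \left(-4\right) 7 = -28$)
$B{\left(u,V \right)} = - 28 V$
$Y = - \frac{15243}{323}$ ($Y = \frac{18057 + 12429}{2294 - 2940} = \frac{30486}{2294 - 2940} = \frac{30486}{-646} = 30486 \left(- \frac{1}{646}\right) = - \frac{15243}{323} \approx -47.192$)
$Y + \left(-175\right)^{2} = - \frac{15243}{323} + \left(-175\right)^{2} = - \frac{15243}{323} + 30625 = \frac{9876632}{323}$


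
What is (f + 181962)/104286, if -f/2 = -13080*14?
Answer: 91367/17381 ≈ 5.2567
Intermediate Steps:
f = 366240 (f = -(-26160)*14 = -2*(-183120) = 366240)
(f + 181962)/104286 = (366240 + 181962)/104286 = 548202*(1/104286) = 91367/17381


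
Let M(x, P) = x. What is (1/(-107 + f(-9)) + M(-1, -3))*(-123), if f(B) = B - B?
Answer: 13284/107 ≈ 124.15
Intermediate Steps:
f(B) = 0
(1/(-107 + f(-9)) + M(-1, -3))*(-123) = (1/(-107 + 0) - 1)*(-123) = (1/(-107) - 1)*(-123) = (-1/107 - 1)*(-123) = -108/107*(-123) = 13284/107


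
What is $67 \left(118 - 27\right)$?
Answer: $6097$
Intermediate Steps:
$67 \left(118 - 27\right) = 67 \cdot 91 = 6097$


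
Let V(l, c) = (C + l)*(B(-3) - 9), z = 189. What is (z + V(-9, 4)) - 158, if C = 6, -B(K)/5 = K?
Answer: 13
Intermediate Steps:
B(K) = -5*K
V(l, c) = 36 + 6*l (V(l, c) = (6 + l)*(-5*(-3) - 9) = (6 + l)*(15 - 9) = (6 + l)*6 = 36 + 6*l)
(z + V(-9, 4)) - 158 = (189 + (36 + 6*(-9))) - 158 = (189 + (36 - 54)) - 158 = (189 - 18) - 158 = 171 - 158 = 13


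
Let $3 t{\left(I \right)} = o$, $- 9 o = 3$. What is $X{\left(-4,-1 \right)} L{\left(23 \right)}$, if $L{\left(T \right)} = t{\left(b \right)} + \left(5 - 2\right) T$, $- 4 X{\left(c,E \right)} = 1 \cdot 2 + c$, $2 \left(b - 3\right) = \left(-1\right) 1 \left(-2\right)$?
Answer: $\frac{310}{9} \approx 34.444$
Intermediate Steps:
$b = 4$ ($b = 3 + \frac{\left(-1\right) 1 \left(-2\right)}{2} = 3 + \frac{\left(-1\right) \left(-2\right)}{2} = 3 + \frac{1}{2} \cdot 2 = 3 + 1 = 4$)
$o = - \frac{1}{3}$ ($o = \left(- \frac{1}{9}\right) 3 = - \frac{1}{3} \approx -0.33333$)
$t{\left(I \right)} = - \frac{1}{9}$ ($t{\left(I \right)} = \frac{1}{3} \left(- \frac{1}{3}\right) = - \frac{1}{9}$)
$X{\left(c,E \right)} = - \frac{1}{2} - \frac{c}{4}$ ($X{\left(c,E \right)} = - \frac{1 \cdot 2 + c}{4} = - \frac{2 + c}{4} = - \frac{1}{2} - \frac{c}{4}$)
$L{\left(T \right)} = - \frac{1}{9} + 3 T$ ($L{\left(T \right)} = - \frac{1}{9} + \left(5 - 2\right) T = - \frac{1}{9} + 3 T$)
$X{\left(-4,-1 \right)} L{\left(23 \right)} = \left(- \frac{1}{2} - -1\right) \left(- \frac{1}{9} + 3 \cdot 23\right) = \left(- \frac{1}{2} + 1\right) \left(- \frac{1}{9} + 69\right) = \frac{1}{2} \cdot \frac{620}{9} = \frac{310}{9}$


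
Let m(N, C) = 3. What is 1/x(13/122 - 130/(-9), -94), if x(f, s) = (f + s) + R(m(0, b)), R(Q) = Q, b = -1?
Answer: -1098/83941 ≈ -0.013081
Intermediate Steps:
x(f, s) = 3 + f + s (x(f, s) = (f + s) + 3 = 3 + f + s)
1/x(13/122 - 130/(-9), -94) = 1/(3 + (13/122 - 130/(-9)) - 94) = 1/(3 + (13*(1/122) - 130*(-⅑)) - 94) = 1/(3 + (13/122 + 130/9) - 94) = 1/(3 + 15977/1098 - 94) = 1/(-83941/1098) = -1098/83941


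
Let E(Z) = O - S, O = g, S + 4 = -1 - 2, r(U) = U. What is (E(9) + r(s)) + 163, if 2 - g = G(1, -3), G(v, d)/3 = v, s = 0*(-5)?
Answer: 169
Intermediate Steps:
s = 0
G(v, d) = 3*v
g = -1 (g = 2 - 3 = -1)
S = -7 (S = -4 + (-1 - 2) = -4 - 3 = -7)
O = -1
E(Z) = 6 (E(Z) = -1 - 1*(-7) = -1 + 7 = 6)
(E(9) + r(s)) + 163 = (6 + 0) + 163 = 6 + 163 = 169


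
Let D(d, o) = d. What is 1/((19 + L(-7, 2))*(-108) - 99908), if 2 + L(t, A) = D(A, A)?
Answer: -1/101960 ≈ -9.8078e-6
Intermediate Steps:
L(t, A) = -2 + A
1/((19 + L(-7, 2))*(-108) - 99908) = 1/((19 + (-2 + 2))*(-108) - 99908) = 1/((19 + 0)*(-108) - 99908) = 1/(19*(-108) - 99908) = 1/(-2052 - 99908) = 1/(-101960) = -1/101960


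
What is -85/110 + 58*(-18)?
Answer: -22985/22 ≈ -1044.8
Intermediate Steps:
-85/110 + 58*(-18) = -85*1/110 - 1044 = -17/22 - 1044 = -22985/22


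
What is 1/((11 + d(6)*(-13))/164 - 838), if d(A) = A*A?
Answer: -164/137889 ≈ -0.0011894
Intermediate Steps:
d(A) = A**2
1/((11 + d(6)*(-13))/164 - 838) = 1/((11 + 6**2*(-13))/164 - 838) = 1/((11 + 36*(-13))*(1/164) - 838) = 1/((11 - 468)*(1/164) - 838) = 1/(-457*1/164 - 838) = 1/(-457/164 - 838) = 1/(-137889/164) = -164/137889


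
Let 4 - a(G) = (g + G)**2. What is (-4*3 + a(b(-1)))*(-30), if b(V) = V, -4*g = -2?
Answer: 495/2 ≈ 247.50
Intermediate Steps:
g = 1/2 (g = -1/4*(-2) = 1/2 ≈ 0.50000)
a(G) = 4 - (1/2 + G)**2
(-4*3 + a(b(-1)))*(-30) = (-4*3 + (15/4 - 1*(-1) - 1*(-1)**2))*(-30) = (-12 + (15/4 + 1 - 1*1))*(-30) = (-12 + (15/4 + 1 - 1))*(-30) = (-12 + 15/4)*(-30) = -33/4*(-30) = 495/2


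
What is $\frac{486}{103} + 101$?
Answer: $\frac{10889}{103} \approx 105.72$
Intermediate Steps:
$\frac{486}{103} + 101 = \frac{10889}{103}$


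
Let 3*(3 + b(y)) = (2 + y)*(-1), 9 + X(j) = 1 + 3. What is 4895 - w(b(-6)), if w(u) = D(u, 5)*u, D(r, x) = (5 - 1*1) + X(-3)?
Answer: 14680/3 ≈ 4893.3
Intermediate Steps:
X(j) = -5 (X(j) = -9 + (1 + 3) = -9 + 4 = -5)
b(y) = -11/3 - y/3 (b(y) = -3 + ((2 + y)*(-1))/3 = -3 + (-2 - y)/3 = -3 + (-⅔ - y/3) = -11/3 - y/3)
D(r, x) = -1 (D(r, x) = (5 - 1*1) - 5 = (5 - 1) - 5 = 4 - 5 = -1)
w(u) = -u
4895 - w(b(-6)) = 4895 - (-1)*(-11/3 - ⅓*(-6)) = 4895 - (-1)*(-11/3 + 2) = 4895 - (-1)*(-5)/3 = 4895 - 1*5/3 = 4895 - 5/3 = 14680/3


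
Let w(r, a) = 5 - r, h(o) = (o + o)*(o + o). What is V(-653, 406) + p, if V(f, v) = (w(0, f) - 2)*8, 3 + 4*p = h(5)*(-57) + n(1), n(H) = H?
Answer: -2803/2 ≈ -1401.5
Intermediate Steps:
h(o) = 4*o² (h(o) = (2*o)*(2*o) = 4*o²)
p = -2851/2 (p = -¾ + ((4*5²)*(-57) + 1)/4 = -¾ + ((4*25)*(-57) + 1)/4 = -¾ + (100*(-57) + 1)/4 = -¾ + (-5700 + 1)/4 = -¾ + (¼)*(-5699) = -¾ - 5699/4 = -2851/2 ≈ -1425.5)
V(f, v) = 24 (V(f, v) = ((5 - 1*0) - 2)*8 = ((5 + 0) - 2)*8 = (5 - 2)*8 = 3*8 = 24)
V(-653, 406) + p = 24 - 2851/2 = -2803/2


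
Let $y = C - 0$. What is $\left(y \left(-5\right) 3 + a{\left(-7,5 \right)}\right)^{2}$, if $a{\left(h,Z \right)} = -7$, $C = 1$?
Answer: $484$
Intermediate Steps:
$y = 1$ ($y = 1 - 0 = 1 + 0 = 1$)
$\left(y \left(-5\right) 3 + a{\left(-7,5 \right)}\right)^{2} = \left(1 \left(-5\right) 3 - 7\right)^{2} = \left(\left(-5\right) 3 - 7\right)^{2} = \left(-15 - 7\right)^{2} = \left(-22\right)^{2} = 484$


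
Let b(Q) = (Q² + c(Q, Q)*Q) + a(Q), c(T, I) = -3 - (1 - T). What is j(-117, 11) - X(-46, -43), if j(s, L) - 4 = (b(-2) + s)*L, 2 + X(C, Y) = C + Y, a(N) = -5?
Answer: -1071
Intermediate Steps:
c(T, I) = -4 + T (c(T, I) = -3 + (-1 + T) = -4 + T)
b(Q) = -5 + Q² + Q*(-4 + Q) (b(Q) = (Q² + (-4 + Q)*Q) - 5 = (Q² + Q*(-4 + Q)) - 5 = -5 + Q² + Q*(-4 + Q))
X(C, Y) = -2 + C + Y (X(C, Y) = -2 + (C + Y) = -2 + C + Y)
j(s, L) = 4 + L*(11 + s) (j(s, L) = 4 + ((-5 + (-2)² - 2*(-4 - 2)) + s)*L = 4 + ((-5 + 4 - 2*(-6)) + s)*L = 4 + ((-5 + 4 + 12) + s)*L = 4 + (11 + s)*L = 4 + L*(11 + s))
j(-117, 11) - X(-46, -43) = (4 + 11*11 + 11*(-117)) - (-2 - 46 - 43) = (4 + 121 - 1287) - 1*(-91) = -1162 + 91 = -1071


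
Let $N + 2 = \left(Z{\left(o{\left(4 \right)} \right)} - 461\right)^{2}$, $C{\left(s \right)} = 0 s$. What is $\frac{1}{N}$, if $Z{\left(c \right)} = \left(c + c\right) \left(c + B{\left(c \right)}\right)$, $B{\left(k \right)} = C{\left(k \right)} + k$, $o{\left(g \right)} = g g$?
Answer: $\frac{1}{316967} \approx 3.1549 \cdot 10^{-6}$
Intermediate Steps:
$C{\left(s \right)} = 0$
$o{\left(g \right)} = g^{2}$
$B{\left(k \right)} = k$ ($B{\left(k \right)} = 0 + k = k$)
$Z{\left(c \right)} = 4 c^{2}$ ($Z{\left(c \right)} = \left(c + c\right) \left(c + c\right) = 2 c 2 c = 4 c^{2}$)
$N = 316967$ ($N = -2 + \left(4 \left(4^{2}\right)^{2} - 461\right)^{2} = -2 + \left(4 \cdot 16^{2} - 461\right)^{2} = -2 + \left(4 \cdot 256 - 461\right)^{2} = -2 + \left(1024 - 461\right)^{2} = -2 + 563^{2} = -2 + 316969 = 316967$)
$\frac{1}{N} = \frac{1}{316967}$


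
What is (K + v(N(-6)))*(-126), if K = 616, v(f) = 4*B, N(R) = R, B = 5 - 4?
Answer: -78120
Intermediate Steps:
B = 1
v(f) = 4 (v(f) = 4*1 = 4)
(K + v(N(-6)))*(-126) = (616 + 4)*(-126) = 620*(-126) = -78120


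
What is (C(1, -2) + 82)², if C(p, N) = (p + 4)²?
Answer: 11449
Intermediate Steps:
C(p, N) = (4 + p)²
(C(1, -2) + 82)² = ((4 + 1)² + 82)² = (5² + 82)² = (25 + 82)² = 107² = 11449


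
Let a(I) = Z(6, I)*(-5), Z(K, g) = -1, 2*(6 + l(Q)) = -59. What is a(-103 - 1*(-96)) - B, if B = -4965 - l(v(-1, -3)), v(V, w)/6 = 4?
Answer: 9869/2 ≈ 4934.5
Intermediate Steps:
v(V, w) = 24 (v(V, w) = 6*4 = 24)
l(Q) = -71/2 (l(Q) = -6 + (½)*(-59) = -6 - 59/2 = -71/2)
B = -9859/2 (B = -4965 - 1*(-71/2) = -4965 + 71/2 = -9859/2 ≈ -4929.5)
a(I) = 5 (a(I) = -1*(-5) = 5)
a(-103 - 1*(-96)) - B = 5 - 1*(-9859/2) = 5 + 9859/2 = 9869/2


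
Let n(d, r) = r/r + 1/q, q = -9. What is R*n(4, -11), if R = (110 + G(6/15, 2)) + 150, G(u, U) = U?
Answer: 2096/9 ≈ 232.89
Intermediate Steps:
n(d, r) = 8/9 (n(d, r) = r/r + 1/(-9) = 1 + 1*(-⅑) = 1 - ⅑ = 8/9)
R = 262 (R = (110 + 2) + 150 = 112 + 150 = 262)
R*n(4, -11) = 262*(8/9) = 2096/9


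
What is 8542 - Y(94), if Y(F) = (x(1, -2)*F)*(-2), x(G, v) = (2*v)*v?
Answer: 10046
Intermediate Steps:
x(G, v) = 2*v²
Y(F) = -16*F (Y(F) = ((2*(-2)²)*F)*(-2) = ((2*4)*F)*(-2) = (8*F)*(-2) = -16*F)
8542 - Y(94) = 8542 - (-16)*94 = 8542 - 1*(-1504) = 8542 + 1504 = 10046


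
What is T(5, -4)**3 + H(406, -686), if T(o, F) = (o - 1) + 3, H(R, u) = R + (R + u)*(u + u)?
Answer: 384909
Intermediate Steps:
H(R, u) = R + 2*u*(R + u) (H(R, u) = R + (R + u)*(2*u) = R + 2*u*(R + u))
T(o, F) = 2 + o (T(o, F) = (-1 + o) + 3 = 2 + o)
T(5, -4)**3 + H(406, -686) = (2 + 5)**3 + (406 + 2*(-686)**2 + 2*406*(-686)) = 7**3 + (406 + 2*470596 - 557032) = 343 + (406 + 941192 - 557032) = 343 + 384566 = 384909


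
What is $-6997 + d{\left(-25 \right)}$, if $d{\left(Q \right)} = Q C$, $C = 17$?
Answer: $-7422$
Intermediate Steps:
$d{\left(Q \right)} = 17 Q$ ($d{\left(Q \right)} = Q 17 = 17 Q$)
$-6997 + d{\left(-25 \right)} = -6997 + 17 \left(-25\right) = -6997 - 425 = -7422$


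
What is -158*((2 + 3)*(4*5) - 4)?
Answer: -15168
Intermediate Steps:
-158*((2 + 3)*(4*5) - 4) = -158*(5*20 - 4) = -158*(100 - 4) = -158*96 = -15168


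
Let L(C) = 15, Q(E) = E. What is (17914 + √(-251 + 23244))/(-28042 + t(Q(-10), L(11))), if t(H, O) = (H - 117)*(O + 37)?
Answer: -8957/17323 - √22993/34646 ≈ -0.52143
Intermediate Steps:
t(H, O) = (-117 + H)*(37 + O)
(17914 + √(-251 + 23244))/(-28042 + t(Q(-10), L(11))) = (17914 + √(-251 + 23244))/(-28042 + (-4329 - 117*15 + 37*(-10) - 10*15)) = (17914 + √22993)/(-28042 + (-4329 - 1755 - 370 - 150)) = (17914 + √22993)/(-28042 - 6604) = (17914 + √22993)/(-34646) = (17914 + √22993)*(-1/34646) = -8957/17323 - √22993/34646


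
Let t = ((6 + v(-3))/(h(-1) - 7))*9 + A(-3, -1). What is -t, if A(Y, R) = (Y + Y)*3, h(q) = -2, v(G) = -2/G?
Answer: 74/3 ≈ 24.667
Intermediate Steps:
A(Y, R) = 6*Y (A(Y, R) = (2*Y)*3 = 6*Y)
t = -74/3 (t = ((6 - 2/(-3))/(-2 - 7))*9 + 6*(-3) = ((6 - 2*(-1/3))/(-9))*9 - 18 = ((6 + 2/3)*(-1/9))*9 - 18 = ((20/3)*(-1/9))*9 - 18 = -20/27*9 - 18 = -20/3 - 18 = -74/3 ≈ -24.667)
-t = -1*(-74/3) = 74/3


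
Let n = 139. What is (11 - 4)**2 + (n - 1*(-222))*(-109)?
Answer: -39300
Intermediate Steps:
(11 - 4)**2 + (n - 1*(-222))*(-109) = (11 - 4)**2 + (139 - 1*(-222))*(-109) = 7**2 + (139 + 222)*(-109) = 49 + 361*(-109) = 49 - 39349 = -39300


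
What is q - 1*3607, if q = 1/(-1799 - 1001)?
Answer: -10099601/2800 ≈ -3607.0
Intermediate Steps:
q = -1/2800 (q = 1/(-2800) = -1/2800 ≈ -0.00035714)
q - 1*3607 = -1/2800 - 1*3607 = -1/2800 - 3607 = -10099601/2800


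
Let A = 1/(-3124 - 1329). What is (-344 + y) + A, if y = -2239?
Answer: -11502100/4453 ≈ -2583.0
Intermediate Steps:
A = -1/4453 (A = 1/(-4453) = -1/4453 ≈ -0.00022457)
(-344 + y) + A = (-344 - 2239) - 1/4453 = -2583 - 1/4453 = -11502100/4453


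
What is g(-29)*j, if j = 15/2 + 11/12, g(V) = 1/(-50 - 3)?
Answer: -101/636 ≈ -0.15881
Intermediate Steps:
g(V) = -1/53 (g(V) = 1/(-53) = -1/53)
j = 101/12 (j = 15*(1/2) + 11*(1/12) = 15/2 + 11/12 = 101/12 ≈ 8.4167)
g(-29)*j = -1/53*101/12 = -101/636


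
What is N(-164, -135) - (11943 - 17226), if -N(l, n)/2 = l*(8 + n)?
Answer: -36373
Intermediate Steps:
N(l, n) = -2*l*(8 + n)
N(-164, -135) - (11943 - 17226) = -2*(-164)*(8 - 135) - (11943 - 17226) = -2*(-164)*(-127) - 1*(-5283) = -41656 + 5283 = -36373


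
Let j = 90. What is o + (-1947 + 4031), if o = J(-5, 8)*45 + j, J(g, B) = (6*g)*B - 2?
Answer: -8716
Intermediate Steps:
J(g, B) = -2 + 6*B*g (J(g, B) = 6*B*g - 2 = -2 + 6*B*g)
o = -10800 (o = (-2 + 6*8*(-5))*45 + 90 = (-2 - 240)*45 + 90 = -242*45 + 90 = -10890 + 90 = -10800)
o + (-1947 + 4031) = -10800 + (-1947 + 4031) = -10800 + 2084 = -8716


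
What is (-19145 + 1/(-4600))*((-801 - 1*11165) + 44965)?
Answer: -2906122965999/4600 ≈ -6.3177e+8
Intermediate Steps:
(-19145 + 1/(-4600))*((-801 - 1*11165) + 44965) = (-19145 - 1/4600)*((-801 - 11165) + 44965) = -88067001*(-11966 + 44965)/4600 = -88067001/4600*32999 = -2906122965999/4600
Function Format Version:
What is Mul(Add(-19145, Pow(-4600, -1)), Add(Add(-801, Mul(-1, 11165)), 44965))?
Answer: Rational(-2906122965999, 4600) ≈ -6.3177e+8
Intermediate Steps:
Mul(Add(-19145, Pow(-4600, -1)), Add(Add(-801, Mul(-1, 11165)), 44965)) = Mul(Add(-19145, Rational(-1, 4600)), Add(Add(-801, -11165), 44965)) = Mul(Rational(-88067001, 4600), Add(-11966, 44965)) = Mul(Rational(-88067001, 4600), 32999) = Rational(-2906122965999, 4600)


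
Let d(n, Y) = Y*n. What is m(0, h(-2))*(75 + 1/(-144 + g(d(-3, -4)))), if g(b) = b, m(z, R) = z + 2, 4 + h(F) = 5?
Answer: 9899/66 ≈ 149.98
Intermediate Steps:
h(F) = 1 (h(F) = -4 + 5 = 1)
m(z, R) = 2 + z
m(0, h(-2))*(75 + 1/(-144 + g(d(-3, -4)))) = (2 + 0)*(75 + 1/(-144 - 4*(-3))) = 2*(75 + 1/(-144 + 12)) = 2*(75 + 1/(-132)) = 2*(75 - 1/132) = 2*(9899/132) = 9899/66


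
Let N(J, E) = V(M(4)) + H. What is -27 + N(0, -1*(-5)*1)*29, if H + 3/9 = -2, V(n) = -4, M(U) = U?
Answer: -632/3 ≈ -210.67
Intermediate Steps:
H = -7/3 (H = -1/3 - 2 = -7/3 ≈ -2.3333)
N(J, E) = -19/3 (N(J, E) = -4 - 7/3 = -19/3)
-27 + N(0, -1*(-5)*1)*29 = -27 - 19/3*29 = -27 - 551/3 = -632/3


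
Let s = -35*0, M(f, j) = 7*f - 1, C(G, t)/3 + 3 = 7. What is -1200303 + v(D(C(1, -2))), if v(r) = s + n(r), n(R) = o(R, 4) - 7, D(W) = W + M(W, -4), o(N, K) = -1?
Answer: -1200311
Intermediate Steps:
C(G, t) = 12 (C(G, t) = -9 + 3*7 = -9 + 21 = 12)
M(f, j) = -1 + 7*f
D(W) = -1 + 8*W (D(W) = W + (-1 + 7*W) = -1 + 8*W)
n(R) = -8 (n(R) = -1 - 7 = -8)
s = 0
v(r) = -8 (v(r) = 0 - 8 = -8)
-1200303 + v(D(C(1, -2))) = -1200303 - 8 = -1200311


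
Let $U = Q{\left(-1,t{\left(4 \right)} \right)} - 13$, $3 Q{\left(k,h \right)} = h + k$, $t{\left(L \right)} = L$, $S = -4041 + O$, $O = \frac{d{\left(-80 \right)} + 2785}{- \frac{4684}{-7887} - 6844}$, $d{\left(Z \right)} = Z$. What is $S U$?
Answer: $\frac{654390126117}{13493486} \approx 48497.0$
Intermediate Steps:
$O = - \frac{21334335}{53973944}$ ($O = \frac{-80 + 2785}{- \frac{4684}{-7887} - 6844} = \frac{2705}{\left(-4684\right) \left(- \frac{1}{7887}\right) - 6844} = \frac{2705}{\frac{4684}{7887} - 6844} = \frac{2705}{- \frac{53973944}{7887}} = 2705 \left(- \frac{7887}{53973944}\right) = - \frac{21334335}{53973944} \approx -0.39527$)
$S = - \frac{218130042039}{53973944}$ ($S = -4041 - \frac{21334335}{53973944} = - \frac{218130042039}{53973944} \approx -4041.4$)
$Q{\left(k,h \right)} = \frac{h}{3} + \frac{k}{3}$ ($Q{\left(k,h \right)} = \frac{h + k}{3} = \frac{h}{3} + \frac{k}{3}$)
$U = -12$ ($U = \left(\frac{1}{3} \cdot 4 + \frac{1}{3} \left(-1\right)\right) - 13 = \left(\frac{4}{3} - \frac{1}{3}\right) - 13 = 1 - 13 = -12$)
$S U = \left(- \frac{218130042039}{53973944}\right) \left(-12\right) = \frac{654390126117}{13493486}$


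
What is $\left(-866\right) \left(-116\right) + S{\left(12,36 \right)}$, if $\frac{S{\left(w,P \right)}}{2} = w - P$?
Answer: $100408$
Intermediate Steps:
$S{\left(w,P \right)} = - 2 P + 2 w$ ($S{\left(w,P \right)} = 2 \left(w - P\right) = - 2 P + 2 w$)
$\left(-866\right) \left(-116\right) + S{\left(12,36 \right)} = \left(-866\right) \left(-116\right) + \left(\left(-2\right) 36 + 2 \cdot 12\right) = 100456 + \left(-72 + 24\right) = 100456 - 48 = 100408$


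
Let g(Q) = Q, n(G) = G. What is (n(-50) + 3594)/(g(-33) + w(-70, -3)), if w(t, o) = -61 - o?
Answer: -3544/91 ≈ -38.945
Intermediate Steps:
(n(-50) + 3594)/(g(-33) + w(-70, -3)) = (-50 + 3594)/(-33 + (-61 - 1*(-3))) = 3544/(-33 + (-61 + 3)) = 3544/(-33 - 58) = 3544/(-91) = 3544*(-1/91) = -3544/91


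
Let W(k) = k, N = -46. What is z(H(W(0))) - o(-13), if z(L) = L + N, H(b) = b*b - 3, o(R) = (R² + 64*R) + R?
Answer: 627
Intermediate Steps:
o(R) = R² + 65*R
H(b) = -3 + b² (H(b) = b² - 3 = -3 + b²)
z(L) = -46 + L (z(L) = L - 46 = -46 + L)
z(H(W(0))) - o(-13) = (-46 + (-3 + 0²)) - (-13)*(65 - 13) = (-46 + (-3 + 0)) - (-13)*52 = (-46 - 3) - 1*(-676) = -49 + 676 = 627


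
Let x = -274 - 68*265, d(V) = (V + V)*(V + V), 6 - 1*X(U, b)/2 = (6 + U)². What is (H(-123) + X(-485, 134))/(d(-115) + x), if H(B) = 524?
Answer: -229173/17303 ≈ -13.245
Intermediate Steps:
X(U, b) = 12 - 2*(6 + U)²
d(V) = 4*V² (d(V) = (2*V)*(2*V) = 4*V²)
x = -18294 (x = -274 - 18020 = -18294)
(H(-123) + X(-485, 134))/(d(-115) + x) = (524 + (12 - 2*(6 - 485)²))/(4*(-115)² - 18294) = (524 + (12 - 2*(-479)²))/(4*13225 - 18294) = (524 + (12 - 2*229441))/(52900 - 18294) = (524 + (12 - 458882))/34606 = (524 - 458870)*(1/34606) = -458346*1/34606 = -229173/17303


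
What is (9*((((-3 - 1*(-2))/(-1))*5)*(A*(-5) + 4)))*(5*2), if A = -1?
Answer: 4050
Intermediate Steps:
(9*((((-3 - 1*(-2))/(-1))*5)*(A*(-5) + 4)))*(5*2) = (9*((((-3 - 1*(-2))/(-1))*5)*(-1*(-5) + 4)))*(5*2) = (9*((((-3 + 2)*(-1))*5)*(5 + 4)))*10 = (9*((-1*(-1)*5)*9))*10 = (9*((1*5)*9))*10 = (9*(5*9))*10 = (9*45)*10 = 405*10 = 4050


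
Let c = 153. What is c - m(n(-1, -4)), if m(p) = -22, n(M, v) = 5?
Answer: 175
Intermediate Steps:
c - m(n(-1, -4)) = 153 - 1*(-22) = 153 + 22 = 175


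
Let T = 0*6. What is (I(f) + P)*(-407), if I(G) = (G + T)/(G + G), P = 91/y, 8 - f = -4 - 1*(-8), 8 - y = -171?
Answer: -146927/358 ≈ -410.41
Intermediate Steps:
T = 0
y = 179 (y = 8 - 1*(-171) = 8 + 171 = 179)
f = 4 (f = 8 - (-4 - 1*(-8)) = 8 - (-4 + 8) = 8 - 1*4 = 8 - 4 = 4)
P = 91/179 ≈ 0.50838
I(G) = ½ (I(G) = (G + 0)/(G + G) = G/((2*G)) = G*(1/(2*G)) = ½)
(I(f) + P)*(-407) = (½ + 91/179)*(-407) = (361/358)*(-407) = -146927/358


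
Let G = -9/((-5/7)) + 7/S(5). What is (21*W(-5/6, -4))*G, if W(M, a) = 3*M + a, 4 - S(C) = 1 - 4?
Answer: -9282/5 ≈ -1856.4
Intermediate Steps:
S(C) = 7 (S(C) = 4 - (1 - 4) = 4 - 1*(-3) = 4 + 3 = 7)
G = 68/5 (G = -9/((-5/7)) + 7/7 = -9/((-5*⅐)) + 7*(⅐) = -9/(-5/7) + 1 = -9*(-7/5) + 1 = 63/5 + 1 = 68/5 ≈ 13.600)
W(M, a) = a + 3*M
(21*W(-5/6, -4))*G = (21*(-4 + 3*(-5/6)))*(68/5) = (21*(-4 + 3*(-5*⅙)))*(68/5) = (21*(-4 + 3*(-⅚)))*(68/5) = (21*(-4 - 5/2))*(68/5) = (21*(-13/2))*(68/5) = -273/2*68/5 = -9282/5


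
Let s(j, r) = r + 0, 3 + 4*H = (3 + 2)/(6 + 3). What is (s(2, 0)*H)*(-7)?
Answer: 0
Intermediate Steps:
H = -11/18 (H = -¾ + ((3 + 2)/(6 + 3))/4 = -¾ + (5/9)/4 = -¾ + (5*(⅑))/4 = -¾ + (¼)*(5/9) = -¾ + 5/36 = -11/18 ≈ -0.61111)
s(j, r) = r
(s(2, 0)*H)*(-7) = (0*(-11/18))*(-7) = 0*(-7) = 0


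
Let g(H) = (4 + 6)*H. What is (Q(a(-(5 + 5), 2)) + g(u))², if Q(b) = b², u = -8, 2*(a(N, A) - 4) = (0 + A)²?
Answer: 1936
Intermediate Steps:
a(N, A) = 4 + A²/2 (a(N, A) = 4 + (0 + A)²/2 = 4 + A²/2)
g(H) = 10*H
(Q(a(-(5 + 5), 2)) + g(u))² = ((4 + (½)*2²)² + 10*(-8))² = ((4 + (½)*4)² - 80)² = ((4 + 2)² - 80)² = (6² - 80)² = (36 - 80)² = (-44)² = 1936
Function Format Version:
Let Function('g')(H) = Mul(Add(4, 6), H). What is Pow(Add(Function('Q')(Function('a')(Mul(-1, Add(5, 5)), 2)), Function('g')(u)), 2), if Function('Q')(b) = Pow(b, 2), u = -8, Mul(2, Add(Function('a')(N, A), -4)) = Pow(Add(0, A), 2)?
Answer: 1936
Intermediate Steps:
Function('a')(N, A) = Add(4, Mul(Rational(1, 2), Pow(A, 2))) (Function('a')(N, A) = Add(4, Mul(Rational(1, 2), Pow(Add(0, A), 2))) = Add(4, Mul(Rational(1, 2), Pow(A, 2))))
Function('g')(H) = Mul(10, H)
Pow(Add(Function('Q')(Function('a')(Mul(-1, Add(5, 5)), 2)), Function('g')(u)), 2) = Pow(Add(Pow(Add(4, Mul(Rational(1, 2), Pow(2, 2))), 2), Mul(10, -8)), 2) = Pow(Add(Pow(Add(4, Mul(Rational(1, 2), 4)), 2), -80), 2) = Pow(Add(Pow(Add(4, 2), 2), -80), 2) = Pow(Add(Pow(6, 2), -80), 2) = Pow(Add(36, -80), 2) = Pow(-44, 2) = 1936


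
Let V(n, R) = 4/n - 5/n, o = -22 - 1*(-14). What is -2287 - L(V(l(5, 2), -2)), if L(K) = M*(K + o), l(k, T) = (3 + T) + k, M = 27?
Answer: -20683/10 ≈ -2068.3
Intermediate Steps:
o = -8 (o = -22 + 14 = -8)
l(k, T) = 3 + T + k
V(n, R) = -1/n
L(K) = -216 + 27*K (L(K) = 27*(K - 8) = 27*(-8 + K) = -216 + 27*K)
-2287 - L(V(l(5, 2), -2)) = -2287 - (-216 + 27*(-1/(3 + 2 + 5))) = -2287 - (-216 + 27*(-1/10)) = -2287 - (-216 + 27*(-1*⅒)) = -2287 - (-216 + 27*(-⅒)) = -2287 - (-216 - 27/10) = -2287 - 1*(-2187/10) = -2287 + 2187/10 = -20683/10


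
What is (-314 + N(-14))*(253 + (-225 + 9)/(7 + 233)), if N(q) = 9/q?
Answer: -2221001/28 ≈ -79322.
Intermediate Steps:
(-314 + N(-14))*(253 + (-225 + 9)/(7 + 233)) = (-314 + 9/(-14))*(253 + (-225 + 9)/(7 + 233)) = (-314 + 9*(-1/14))*(253 - 216/240) = (-314 - 9/14)*(253 - 216*1/240) = -4405*(253 - 9/10)/14 = -4405/14*2521/10 = -2221001/28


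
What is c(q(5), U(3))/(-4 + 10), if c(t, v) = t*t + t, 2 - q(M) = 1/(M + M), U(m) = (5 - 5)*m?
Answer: 551/600 ≈ 0.91833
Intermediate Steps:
U(m) = 0 (U(m) = 0*m = 0)
q(M) = 2 - 1/(2*M) (q(M) = 2 - 1/(M + M) = 2 - 1/(2*M))
c(t, v) = t + t² (c(t, v) = t² + t = t + t²)
c(q(5), U(3))/(-4 + 10) = ((2 - ½/5)*(1 + (2 - ½/5)))/(-4 + 10) = ((2 - ½*⅕)*(1 + (2 - ½*⅕)))/6 = ((2 - ⅒)*(1 + (2 - ⅒)))*(⅙) = (19*(1 + 19/10)/10)*(⅙) = ((19/10)*(29/10))*(⅙) = (551/100)*(⅙) = 551/600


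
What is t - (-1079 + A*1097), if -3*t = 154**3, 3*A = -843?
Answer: -2724256/3 ≈ -9.0809e+5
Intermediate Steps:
A = -281 (A = (1/3)*(-843) = -281)
t = -3652264/3 (t = -1/3*154**3 = -1/3*3652264 = -3652264/3 ≈ -1.2174e+6)
t - (-1079 + A*1097) = -3652264/3 - (-1079 - 281*1097) = -3652264/3 - (-1079 - 308257) = -3652264/3 - 1*(-309336) = -3652264/3 + 309336 = -2724256/3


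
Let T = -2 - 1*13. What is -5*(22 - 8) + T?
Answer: -85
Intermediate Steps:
T = -15 (T = -2 - 13 = -15)
-5*(22 - 8) + T = -5*(22 - 8) - 15 = -5*14 - 15 = -70 - 15 = -85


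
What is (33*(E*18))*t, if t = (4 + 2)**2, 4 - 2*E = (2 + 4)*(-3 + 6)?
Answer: -149688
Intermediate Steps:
E = -7 (E = 2 - (2 + 4)*(-3 + 6)/2 = 2 - 3*3 = 2 - 1/2*18 = 2 - 9 = -7)
t = 36 (t = 6**2 = 36)
(33*(E*18))*t = (33*(-7*18))*36 = (33*(-126))*36 = -4158*36 = -149688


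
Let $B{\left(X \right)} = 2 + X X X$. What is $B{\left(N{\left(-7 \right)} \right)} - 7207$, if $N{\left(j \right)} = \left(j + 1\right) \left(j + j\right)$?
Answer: $585499$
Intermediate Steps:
$N{\left(j \right)} = 2 j \left(1 + j\right)$ ($N{\left(j \right)} = \left(1 + j\right) 2 j = 2 j \left(1 + j\right)$)
$B{\left(X \right)} = 2 + X^{3}$ ($B{\left(X \right)} = 2 + X^{2} X = 2 + X^{3}$)
$B{\left(N{\left(-7 \right)} \right)} - 7207 = \left(2 + \left(2 \left(-7\right) \left(1 - 7\right)\right)^{3}\right) - 7207 = \left(2 + \left(2 \left(-7\right) \left(-6\right)\right)^{3}\right) - 7207 = \left(2 + 84^{3}\right) - 7207 = \left(2 + 592704\right) - 7207 = 592706 - 7207 = 585499$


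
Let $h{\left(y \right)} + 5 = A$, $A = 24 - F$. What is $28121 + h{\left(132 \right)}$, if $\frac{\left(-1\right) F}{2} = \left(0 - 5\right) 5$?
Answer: $28090$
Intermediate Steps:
$F = 50$ ($F = - 2 \left(0 - 5\right) 5 = - 2 \left(\left(-5\right) 5\right) = \left(-2\right) \left(-25\right) = 50$)
$A = -26$ ($A = 24 - 50 = -26$)
$h{\left(y \right)} = -31$ ($h{\left(y \right)} = -5 - 26 = -31$)
$28121 + h{\left(132 \right)} = 28121 - 31 = 28090$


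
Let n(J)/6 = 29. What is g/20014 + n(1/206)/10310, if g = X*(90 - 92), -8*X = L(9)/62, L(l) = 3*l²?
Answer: 433074729/25586698160 ≈ 0.016926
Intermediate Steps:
X = -243/496 (X = -3*9²/(8*62) = -3*81/(8*62) = -243/(8*62) = -⅛*243/62 = -243/496 ≈ -0.48992)
n(J) = 174 (n(J) = 6*29 = 174)
g = 243/248 (g = -243*(90 - 92)/496 = -243/496*(-2) = 243/248 ≈ 0.97984)
g/20014 + n(1/206)/10310 = (243/248)/20014 + 174/10310 = (243/248)*(1/20014) + 174*(1/10310) = 243/4963472 + 87/5155 = 433074729/25586698160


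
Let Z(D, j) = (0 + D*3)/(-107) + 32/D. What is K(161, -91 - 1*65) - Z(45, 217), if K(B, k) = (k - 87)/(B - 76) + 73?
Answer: 5786473/81855 ≈ 70.692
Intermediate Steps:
K(B, k) = 73 + (-87 + k)/(-76 + B) (K(B, k) = (-87 + k)/(-76 + B) + 73 = 73 + (-87 + k)/(-76 + B))
Z(D, j) = 32/D - 3*D/107 (Z(D, j) = (0 + 3*D)*(-1/107) + 32/D = (3*D)*(-1/107) + 32/D = -3*D/107 + 32/D = 32/D - 3*D/107)
K(161, -91 - 1*65) - Z(45, 217) = (-5635 + (-91 - 1*65) + 73*161)/(-76 + 161) - (32/45 - 3/107*45) = (-5635 + (-91 - 65) + 11753)/85 - (32*(1/45) - 135/107) = (-5635 - 156 + 11753)/85 - (32/45 - 135/107) = (1/85)*5962 - 1*(-2651/4815) = 5962/85 + 2651/4815 = 5786473/81855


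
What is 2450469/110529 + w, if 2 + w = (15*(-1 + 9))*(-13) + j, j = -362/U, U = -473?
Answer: -26820871873/17426739 ≈ -1539.1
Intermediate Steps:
j = 362/473 (j = -362/(-473) = -362*(-1/473) = 362/473 ≈ 0.76533)
w = -738464/473 (w = -2 + ((15*(-1 + 9))*(-13) + 362/473) = -2 + ((15*8)*(-13) + 362/473) = -2 + (120*(-13) + 362/473) = -2 + (-1560 + 362/473) = -2 - 737518/473 = -738464/473 ≈ -1561.2)
2450469/110529 + w = 2450469/110529 - 738464/473 = 2450469*(1/110529) - 738464/473 = 816823/36843 - 738464/473 = -26820871873/17426739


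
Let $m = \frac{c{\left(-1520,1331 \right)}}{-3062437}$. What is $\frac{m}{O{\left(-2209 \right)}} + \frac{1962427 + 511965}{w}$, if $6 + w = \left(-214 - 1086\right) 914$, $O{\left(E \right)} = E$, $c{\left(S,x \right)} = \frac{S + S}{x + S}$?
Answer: $- \frac{1581842318805943532}{759602575665101511} \approx -2.0825$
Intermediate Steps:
$c{\left(S,x \right)} = \frac{2 S}{S + x}$
$m = - \frac{3040}{578800593}$ ($m = \frac{2 \left(-1520\right) \frac{1}{-1520 + 1331}}{-3062437} = 2 \left(-1520\right) \frac{1}{-189} \left(- \frac{1}{3062437}\right) = 2 \left(-1520\right) \left(- \frac{1}{189}\right) \left(- \frac{1}{3062437}\right) = \frac{3040}{189} \left(- \frac{1}{3062437}\right) = - \frac{3040}{578800593} \approx -5.2522 \cdot 10^{-6}$)
$w = -1188206$ ($w = -6 + \left(-214 - 1086\right) 914 = -6 - 1188200 = -1188206$)
$\frac{m}{O{\left(-2209 \right)}} + \frac{1962427 + 511965}{w} = - \frac{3040}{578800593 \left(-2209\right)} + \frac{1962427 + 511965}{-1188206} = \left(- \frac{3040}{578800593}\right) \left(- \frac{1}{2209}\right) + 2474392 \left(- \frac{1}{1188206}\right) = \frac{3040}{1278570509937} - \frac{1237196}{594103} = - \frac{1581842318805943532}{759602575665101511}$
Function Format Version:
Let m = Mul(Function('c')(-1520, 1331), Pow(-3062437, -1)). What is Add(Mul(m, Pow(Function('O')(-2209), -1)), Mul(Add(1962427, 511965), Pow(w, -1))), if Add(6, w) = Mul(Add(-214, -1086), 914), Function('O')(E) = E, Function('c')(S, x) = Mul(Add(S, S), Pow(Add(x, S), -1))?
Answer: Rational(-1581842318805943532, 759602575665101511) ≈ -2.0825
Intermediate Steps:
Function('c')(S, x) = Mul(2, S, Pow(Add(S, x), -1)) (Function('c')(S, x) = Mul(Mul(2, S), Pow(Add(S, x), -1)) = Mul(2, S, Pow(Add(S, x), -1)))
m = Rational(-3040, 578800593) (m = Mul(Mul(2, -1520, Pow(Add(-1520, 1331), -1)), Pow(-3062437, -1)) = Mul(Mul(2, -1520, Pow(-189, -1)), Rational(-1, 3062437)) = Mul(Mul(2, -1520, Rational(-1, 189)), Rational(-1, 3062437)) = Mul(Rational(3040, 189), Rational(-1, 3062437)) = Rational(-3040, 578800593) ≈ -5.2522e-6)
w = -1188206 (w = Add(-6, Mul(Add(-214, -1086), 914)) = Add(-6, Mul(-1300, 914)) = Add(-6, -1188200) = -1188206)
Add(Mul(m, Pow(Function('O')(-2209), -1)), Mul(Add(1962427, 511965), Pow(w, -1))) = Add(Mul(Rational(-3040, 578800593), Pow(-2209, -1)), Mul(Add(1962427, 511965), Pow(-1188206, -1))) = Add(Mul(Rational(-3040, 578800593), Rational(-1, 2209)), Mul(2474392, Rational(-1, 1188206))) = Add(Rational(3040, 1278570509937), Rational(-1237196, 594103)) = Rational(-1581842318805943532, 759602575665101511)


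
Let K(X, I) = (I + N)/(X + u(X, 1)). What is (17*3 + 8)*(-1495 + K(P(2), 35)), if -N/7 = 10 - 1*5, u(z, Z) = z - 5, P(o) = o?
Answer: -88205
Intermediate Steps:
u(z, Z) = -5 + z
N = -35 (N = -7*(10 - 1*5) = -7*(10 - 5) = -7*5 = -35)
K(X, I) = (-35 + I)/(-5 + 2*X) (K(X, I) = (I - 35)/(X + (-5 + X)) = (-35 + I)/(-5 + 2*X))
(17*3 + 8)*(-1495 + K(P(2), 35)) = (17*3 + 8)*(-1495 + (-35 + 35)/(-5 + 2*2)) = (51 + 8)*(-1495 + 0/(-5 + 4)) = 59*(-1495 + 0/(-1)) = 59*(-1495 - 1*0) = 59*(-1495 + 0) = 59*(-1495) = -88205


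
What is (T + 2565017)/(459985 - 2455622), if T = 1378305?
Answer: -3943322/1995637 ≈ -1.9760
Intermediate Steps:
(T + 2565017)/(459985 - 2455622) = (1378305 + 2565017)/(459985 - 2455622) = 3943322/(-1995637) = 3943322*(-1/1995637) = -3943322/1995637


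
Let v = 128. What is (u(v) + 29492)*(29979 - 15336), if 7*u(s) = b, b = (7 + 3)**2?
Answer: 3024423792/7 ≈ 4.3206e+8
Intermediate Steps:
b = 100 (b = 10**2 = 100)
u(s) = 100/7 (u(s) = (1/7)*100 = 100/7)
(u(v) + 29492)*(29979 - 15336) = (100/7 + 29492)*(29979 - 15336) = (206544/7)*14643 = 3024423792/7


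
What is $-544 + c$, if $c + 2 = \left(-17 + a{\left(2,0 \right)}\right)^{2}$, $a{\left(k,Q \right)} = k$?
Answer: $-321$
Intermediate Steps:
$c = 223$ ($c = -2 + \left(-17 + 2\right)^{2} = -2 + \left(-15\right)^{2} = -2 + 225 = 223$)
$-544 + c = -544 + 223 = -321$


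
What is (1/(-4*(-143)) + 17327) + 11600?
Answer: 16546245/572 ≈ 28927.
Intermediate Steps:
(1/(-4*(-143)) + 17327) + 11600 = (1/572 + 17327) + 11600 = 9911045/572 + 11600 = 16546245/572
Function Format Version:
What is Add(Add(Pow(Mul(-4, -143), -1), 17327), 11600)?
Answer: Rational(16546245, 572) ≈ 28927.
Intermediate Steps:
Add(Add(Pow(Mul(-4, -143), -1), 17327), 11600) = Add(Add(Pow(572, -1), 17327), 11600) = Add(Add(Rational(1, 572), 17327), 11600) = Add(Rational(9911045, 572), 11600) = Rational(16546245, 572)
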